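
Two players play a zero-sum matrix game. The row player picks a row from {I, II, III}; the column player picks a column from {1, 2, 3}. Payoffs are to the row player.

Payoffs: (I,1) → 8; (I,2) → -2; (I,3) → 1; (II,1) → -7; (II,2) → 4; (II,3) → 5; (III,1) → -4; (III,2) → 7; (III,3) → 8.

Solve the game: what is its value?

16/7

Row minima: I → -2, II → -7, III → -4; maximin = -2.
Column maxima: 1 → 8, 2 → 7, 3 → 8; minimax = 7.
-2 ≠ 7, so there is no saddle point; optimal play is mixed.
II is strictly dominated by III, so the row player never plays it.
3 is strictly dominated by 2 (it gives the row player strictly more in every row), so the column player never plays it.
On the remaining 2×2 (I, III vs 1, 2):
Let the row player play I with probability p. Expected payoff against 1: 8p + (-4)(1−p) = 12p − 4; against 2: (-2)p + 7(1−p) = −9p + 7.
Setting these equal: 12p − 4 = −9p + 7 ⇒ 21p = 11 ⇒ p = 11/21, and the value is (12)·(11/21) − 4 = 16/7.
For the column player: with q = P(1), equating I's and III's payoffs gives 10q − 2 = −11q + 7 ⇒ q = 3/7.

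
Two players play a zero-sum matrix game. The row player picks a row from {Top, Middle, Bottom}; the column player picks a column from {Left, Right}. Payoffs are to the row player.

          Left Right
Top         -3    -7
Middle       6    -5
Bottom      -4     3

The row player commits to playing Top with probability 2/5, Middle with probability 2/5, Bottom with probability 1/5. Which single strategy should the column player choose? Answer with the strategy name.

Right

If the column player plays Left, the row player's expected payoff is (2/5)·(-3) + (2/5)·6 + (1/5)·(-4) = 2/5.
If the column player plays Right, the row player's expected payoff is (2/5)·(-7) + (2/5)·(-5) + (1/5)·3 = -21/5.
The column player minimizes the row player's payoff; the smallest is -21/5, so the best response is Right.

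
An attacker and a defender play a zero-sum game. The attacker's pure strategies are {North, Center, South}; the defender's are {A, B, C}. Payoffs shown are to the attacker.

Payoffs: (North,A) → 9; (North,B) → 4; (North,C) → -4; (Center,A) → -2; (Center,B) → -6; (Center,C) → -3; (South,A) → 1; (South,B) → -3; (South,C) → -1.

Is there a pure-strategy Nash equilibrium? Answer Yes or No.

Row minima: North → -4, Center → -6, South → -3; maximin = -3.
Column maxima: A → 9, B → 4, C → -1; minimax = -1.
-3 ≠ -1, so no pure-strategy equilibrium exists.

No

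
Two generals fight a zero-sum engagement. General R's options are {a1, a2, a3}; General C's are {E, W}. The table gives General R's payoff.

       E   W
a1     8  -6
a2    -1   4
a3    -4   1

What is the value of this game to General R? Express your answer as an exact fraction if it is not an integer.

26/19

Row minima: a1 → -6, a2 → -1, a3 → -4; maximin = -1.
Column maxima: E → 8, W → 4; minimax = 4.
-1 ≠ 4, so there is no saddle point; optimal play is mixed.
a3 is strictly dominated by a2, so General R never plays it.
On the remaining 2×2 (a1, a2 vs E, W):
Let General R play a1 with probability p. Expected payoff against E: 8p + (-1)(1−p) = 9p − 1; against W: (-6)p + 4(1−p) = −10p + 4.
Setting these equal: 9p − 1 = −10p + 4 ⇒ 19p = 5 ⇒ p = 5/19, and the value is (9)·(5/19) − 1 = 26/19.
For General C: with q = P(E), equating a1's and a2's payoffs gives 14q − 6 = −5q + 4 ⇒ q = 10/19.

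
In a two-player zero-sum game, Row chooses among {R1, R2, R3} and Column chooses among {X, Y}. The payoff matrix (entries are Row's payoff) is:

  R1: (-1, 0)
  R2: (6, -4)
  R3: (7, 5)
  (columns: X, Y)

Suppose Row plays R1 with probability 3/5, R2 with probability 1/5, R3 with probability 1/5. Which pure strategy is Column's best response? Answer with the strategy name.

Y

If Column plays X, Row's expected payoff is (3/5)·(-1) + (1/5)·6 + (1/5)·7 = 2.
If Column plays Y, Row's expected payoff is (3/5)·0 + (1/5)·(-4) + (1/5)·5 = 1/5.
Column minimizes Row's payoff; the smallest is 1/5, so the best response is Y.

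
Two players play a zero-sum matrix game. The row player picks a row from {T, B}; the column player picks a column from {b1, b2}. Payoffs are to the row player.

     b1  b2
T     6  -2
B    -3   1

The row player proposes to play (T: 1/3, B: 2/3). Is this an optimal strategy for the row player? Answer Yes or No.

Yes

Against b1 this mix gives (1/3)·6 + (2/3)·(-3) = 0.
Against b2 this mix gives (1/3)·(-2) + (2/3)·1 = 0.
All of the column player's active replies (b1, b2) yield 0, and no column does worse for the row player. The mix makes the column player indifferent and guarantees 0, so it is optimal.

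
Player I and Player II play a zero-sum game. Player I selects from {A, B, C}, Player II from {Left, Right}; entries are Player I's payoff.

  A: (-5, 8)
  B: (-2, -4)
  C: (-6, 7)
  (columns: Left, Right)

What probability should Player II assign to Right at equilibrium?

Row minima: A → -5, B → -4, C → -6; maximin = -4.
Column maxima: Left → -2, Right → 8; minimax = -2.
-4 ≠ -2, so there is no saddle point; optimal play is mixed.
C is strictly dominated by A, so Player I never plays it.
On the remaining 2×2 (A, B vs Left, Right):
Let Player I play A with probability p. Expected payoff against Left: (-5)p + (-2)(1−p) = −3p − 2; against Right: 8p + (-4)(1−p) = 12p − 4.
Setting these equal: −3p − 2 = 12p − 4 ⇒ −15p = -2 ⇒ p = 2/15, and the value is (-3)·(2/15) − 2 = -12/5.
For Player II: with q = P(Left), equating A's and B's payoffs gives −13q + 8 = 2q − 4 ⇒ q = 4/5.

1/5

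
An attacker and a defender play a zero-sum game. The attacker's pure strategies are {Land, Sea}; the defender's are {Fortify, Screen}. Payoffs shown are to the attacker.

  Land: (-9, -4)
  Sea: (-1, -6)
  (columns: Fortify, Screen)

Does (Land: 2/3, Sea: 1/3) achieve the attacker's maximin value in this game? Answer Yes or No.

Against Fortify this mix gives (2/3)·(-9) + (1/3)·(-1) = -19/3.
Against Screen this mix gives (2/3)·(-4) + (1/3)·(-6) = -14/3.
The defender will play Fortify, holding the attacker to -19/3. Shifting weight toward the row that does better against Fortify would raise this floor (the equalizing mix achieves -5 against both Fortify and Screen), so the proposed strategy is not optimal.

No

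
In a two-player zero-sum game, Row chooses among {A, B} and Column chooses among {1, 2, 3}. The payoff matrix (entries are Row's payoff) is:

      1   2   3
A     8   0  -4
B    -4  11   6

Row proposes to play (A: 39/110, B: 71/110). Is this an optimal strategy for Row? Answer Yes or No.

No

Against 1 this mix gives (39/110)·8 + (71/110)·(-4) = 14/55.
Against 2 this mix gives (39/110)·0 + (71/110)·11 = 71/10.
Against 3 this mix gives (39/110)·(-4) + (71/110)·6 = 27/11.
Column will play 1, holding Row to 14/55. Shifting weight toward the row that does better against 1 would raise this floor (the equalizing mix achieves 16/11 against both 1 and 3), so the proposed strategy is not optimal.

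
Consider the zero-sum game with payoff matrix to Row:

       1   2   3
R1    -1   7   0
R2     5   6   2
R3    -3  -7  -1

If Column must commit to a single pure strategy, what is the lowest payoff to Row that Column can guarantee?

2

Column maxima: 1 → 5, 2 → 7, 3 → 2.
The smallest of these is 2.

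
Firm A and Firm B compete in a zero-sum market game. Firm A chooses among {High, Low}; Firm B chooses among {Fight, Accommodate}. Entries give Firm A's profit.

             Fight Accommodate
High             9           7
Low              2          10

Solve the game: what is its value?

38/5

Row minima: High → 7, Low → 2; maximin = 7.
Column maxima: Fight → 9, Accommodate → 10; minimax = 9.
7 ≠ 9, so there is no saddle point; optimal play is mixed.
Let Firm A play High with probability p. Expected payoff against Fight: 9p + 2(1−p) = 7p + 2; against Accommodate: 7p + 10(1−p) = −3p + 10.
Setting these equal: 7p + 2 = −3p + 10 ⇒ 10p = 8 ⇒ p = 4/5, and the value is (7)·(4/5) + 2 = 38/5.
For Firm B: with q = P(Fight), equating High's and Low's payoffs gives 2q + 7 = −8q + 10 ⇒ q = 3/10.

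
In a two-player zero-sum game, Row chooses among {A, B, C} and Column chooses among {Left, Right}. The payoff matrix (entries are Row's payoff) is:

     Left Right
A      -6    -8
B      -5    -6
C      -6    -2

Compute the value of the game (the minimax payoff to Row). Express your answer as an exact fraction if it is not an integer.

-26/5

Row minima: A → -8, B → -6, C → -6; maximin = -6.
Column maxima: Left → -5, Right → -2; minimax = -5.
-6 ≠ -5, so there is no saddle point; optimal play is mixed.
A is strictly dominated by B, so Row never plays it.
On the remaining 2×2 (B, C vs Left, Right):
Let Row play B with probability p. Expected payoff against Left: (-5)p + (-6)(1−p) = p − 6; against Right: (-6)p + (-2)(1−p) = −4p − 2.
Setting these equal: p − 6 = −4p − 2 ⇒ 5p = 4 ⇒ p = 4/5, and the value is (1)·(4/5) − 6 = -26/5.
For Column: with q = P(Left), equating B's and C's payoffs gives q − 6 = −4q − 2 ⇒ q = 4/5.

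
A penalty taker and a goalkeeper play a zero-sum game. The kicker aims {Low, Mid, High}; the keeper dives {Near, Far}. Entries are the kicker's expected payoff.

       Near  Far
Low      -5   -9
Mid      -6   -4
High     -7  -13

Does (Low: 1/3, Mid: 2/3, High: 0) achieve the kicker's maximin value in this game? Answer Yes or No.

Yes

Against Near this mix gives (1/3)·(-5) + (2/3)·(-6) = -17/3.
Against Far this mix gives (1/3)·(-9) + (2/3)·(-4) = -17/3.
All of the keeper's active replies (Near, Far) yield -17/3, and no column does worse for the kicker. The mix makes the keeper indifferent and guarantees -17/3, so it is optimal.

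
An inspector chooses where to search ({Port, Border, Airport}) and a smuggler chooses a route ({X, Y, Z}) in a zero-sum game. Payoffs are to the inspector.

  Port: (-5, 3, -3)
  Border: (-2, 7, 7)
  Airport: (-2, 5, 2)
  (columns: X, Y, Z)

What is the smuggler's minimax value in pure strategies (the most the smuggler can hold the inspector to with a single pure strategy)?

Column maxima: X → -2, Y → 7, Z → 7.
The smallest of these is -2.

-2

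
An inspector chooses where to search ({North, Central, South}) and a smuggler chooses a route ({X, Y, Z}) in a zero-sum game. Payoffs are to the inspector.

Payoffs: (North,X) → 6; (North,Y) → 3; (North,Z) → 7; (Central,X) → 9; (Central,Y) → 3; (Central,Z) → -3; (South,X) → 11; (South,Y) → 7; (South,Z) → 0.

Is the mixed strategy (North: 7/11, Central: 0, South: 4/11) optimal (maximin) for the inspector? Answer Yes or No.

Yes

Against X this mix gives (7/11)·6 + (4/11)·11 = 86/11.
Against Y this mix gives (7/11)·3 + (4/11)·7 = 49/11.
Against Z this mix gives (7/11)·7 + (4/11)·0 = 49/11.
All of the smuggler's active replies (Y, Z) yield 49/11, and no column does worse for the inspector. The mix makes the smuggler indifferent and guarantees 49/11, so it is optimal.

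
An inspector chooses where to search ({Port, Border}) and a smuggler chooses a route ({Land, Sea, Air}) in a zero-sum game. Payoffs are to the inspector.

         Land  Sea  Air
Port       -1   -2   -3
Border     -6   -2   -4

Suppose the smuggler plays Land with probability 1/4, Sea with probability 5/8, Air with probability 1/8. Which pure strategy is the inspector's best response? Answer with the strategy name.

Expected payoff of Port: (1/4)·(-1) + (5/8)·(-2) + (1/8)·(-3) = -15/8.
Expected payoff of Border: (1/4)·(-6) + (5/8)·(-2) + (1/8)·(-4) = -13/4.
The largest is -15/8, so the inspector's best response is Port.

Port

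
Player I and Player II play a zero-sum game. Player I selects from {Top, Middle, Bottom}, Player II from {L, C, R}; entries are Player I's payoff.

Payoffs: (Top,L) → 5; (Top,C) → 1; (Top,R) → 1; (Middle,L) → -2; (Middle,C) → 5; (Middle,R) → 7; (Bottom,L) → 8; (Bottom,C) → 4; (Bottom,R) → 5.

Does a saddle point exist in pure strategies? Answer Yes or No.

No

Row minima: Top → 1, Middle → -2, Bottom → 4; maximin = 4.
Column maxima: L → 8, C → 5, R → 7; minimax = 5.
4 ≠ 5, so no pure-strategy equilibrium exists.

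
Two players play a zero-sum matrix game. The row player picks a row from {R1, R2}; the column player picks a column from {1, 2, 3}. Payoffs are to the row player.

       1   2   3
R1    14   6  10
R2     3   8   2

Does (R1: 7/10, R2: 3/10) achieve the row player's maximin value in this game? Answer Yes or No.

No

Against 1 this mix gives (7/10)·14 + (3/10)·3 = 107/10.
Against 2 this mix gives (7/10)·6 + (3/10)·8 = 33/5.
Against 3 this mix gives (7/10)·10 + (3/10)·2 = 38/5.
The column player will play 2, holding the row player to 33/5. Shifting weight toward the row that does better against 2 would raise this floor (the equalizing mix achieves 34/5 against both 2 and 3), so the proposed strategy is not optimal.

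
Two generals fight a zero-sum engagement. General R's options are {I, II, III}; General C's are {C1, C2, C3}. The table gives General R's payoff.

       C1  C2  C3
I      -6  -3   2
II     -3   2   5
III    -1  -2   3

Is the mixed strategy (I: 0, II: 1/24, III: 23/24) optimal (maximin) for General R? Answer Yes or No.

Against C1 this mix gives (1/24)·(-3) + (23/24)·(-1) = -13/12.
Against C2 this mix gives (1/24)·2 + (23/24)·(-2) = -11/6.
Against C3 this mix gives (1/24)·5 + (23/24)·3 = 37/12.
General C will play C2, holding General R to -11/6. Shifting weight toward the row that does better against C2 would raise this floor (the equalizing mix achieves -4/3 against both C2 and C1), so the proposed strategy is not optimal.

No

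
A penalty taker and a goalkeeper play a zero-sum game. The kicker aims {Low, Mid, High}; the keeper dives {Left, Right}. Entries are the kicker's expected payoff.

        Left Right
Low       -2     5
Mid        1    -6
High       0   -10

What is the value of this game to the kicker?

Row minima: Low → -2, Mid → -6, High → -10; maximin = -2.
Column maxima: Left → 1, Right → 5; minimax = 1.
-2 ≠ 1, so there is no saddle point; optimal play is mixed.
High is strictly dominated by Mid, so the kicker never plays it.
On the remaining 2×2 (Low, Mid vs Left, Right):
Let the kicker play Low with probability p. Expected payoff against Left: (-2)p + 1(1−p) = −3p + 1; against Right: 5p + (-6)(1−p) = 11p − 6.
Setting these equal: −3p + 1 = 11p − 6 ⇒ −14p = -7 ⇒ p = 1/2, and the value is (-3)·(1/2) + 1 = -1/2.
For the keeper: with q = P(Left), equating Low's and Mid's payoffs gives −7q + 5 = 7q − 6 ⇒ q = 11/14.

-1/2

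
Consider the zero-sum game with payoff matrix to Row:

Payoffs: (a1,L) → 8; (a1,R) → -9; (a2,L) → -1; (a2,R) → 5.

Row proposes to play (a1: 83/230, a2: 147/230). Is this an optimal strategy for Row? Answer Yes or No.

No

Against L this mix gives (83/230)·8 + (147/230)·(-1) = 517/230.
Against R this mix gives (83/230)·(-9) + (147/230)·5 = -6/115.
Column will play R, holding Row to -6/115. Shifting weight toward the row that does better against R would raise this floor (the equalizing mix achieves 31/23 against both R and L), so the proposed strategy is not optimal.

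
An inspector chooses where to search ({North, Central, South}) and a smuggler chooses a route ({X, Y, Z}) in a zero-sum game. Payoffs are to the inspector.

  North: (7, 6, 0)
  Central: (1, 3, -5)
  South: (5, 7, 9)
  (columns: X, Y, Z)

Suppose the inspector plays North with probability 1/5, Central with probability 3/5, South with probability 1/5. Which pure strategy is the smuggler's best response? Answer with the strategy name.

Z

If the smuggler plays X, the inspector's expected payoff is (1/5)·7 + (3/5)·1 + (1/5)·5 = 3.
If the smuggler plays Y, the inspector's expected payoff is (1/5)·6 + (3/5)·3 + (1/5)·7 = 22/5.
If the smuggler plays Z, the inspector's expected payoff is (1/5)·0 + (3/5)·(-5) + (1/5)·9 = -6/5.
The smuggler minimizes the inspector's payoff; the smallest is -6/5, so the best response is Z.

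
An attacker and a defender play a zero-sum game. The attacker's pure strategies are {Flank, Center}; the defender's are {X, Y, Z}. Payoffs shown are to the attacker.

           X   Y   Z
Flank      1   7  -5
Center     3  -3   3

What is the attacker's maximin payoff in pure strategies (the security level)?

Row minima: Flank → -5, Center → -3.
The best of these is -3.

-3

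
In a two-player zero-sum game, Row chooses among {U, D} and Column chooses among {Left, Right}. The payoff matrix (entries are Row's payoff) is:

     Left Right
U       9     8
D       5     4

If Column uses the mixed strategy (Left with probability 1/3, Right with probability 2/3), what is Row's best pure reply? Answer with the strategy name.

U

Expected payoff of U: (1/3)·9 + (2/3)·8 = 25/3.
Expected payoff of D: (1/3)·5 + (2/3)·4 = 13/3.
The largest is 25/3, so Row's best response is U.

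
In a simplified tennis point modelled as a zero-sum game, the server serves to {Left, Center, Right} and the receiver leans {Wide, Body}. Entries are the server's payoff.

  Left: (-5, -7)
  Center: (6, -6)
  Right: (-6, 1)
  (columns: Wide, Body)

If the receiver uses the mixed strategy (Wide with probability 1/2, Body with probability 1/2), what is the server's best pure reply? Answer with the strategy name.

Center

Expected payoff of Left: (1/2)·(-5) + (1/2)·(-7) = -6.
Expected payoff of Center: (1/2)·6 + (1/2)·(-6) = 0.
Expected payoff of Right: (1/2)·(-6) + (1/2)·1 = -5/2.
The largest is 0, so the server's best response is Center.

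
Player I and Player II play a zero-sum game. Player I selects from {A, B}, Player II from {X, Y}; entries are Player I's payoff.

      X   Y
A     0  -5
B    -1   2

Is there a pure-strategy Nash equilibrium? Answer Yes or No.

No

Row minima: A → -5, B → -1; maximin = -1.
Column maxima: X → 0, Y → 2; minimax = 0.
-1 ≠ 0, so no pure-strategy equilibrium exists.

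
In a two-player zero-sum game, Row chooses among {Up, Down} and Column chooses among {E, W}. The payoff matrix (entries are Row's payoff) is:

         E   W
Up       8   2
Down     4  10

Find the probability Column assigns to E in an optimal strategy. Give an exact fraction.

2/3

Row minima: Up → 2, Down → 4; maximin = 4.
Column maxima: E → 8, W → 10; minimax = 8.
4 ≠ 8, so there is no saddle point; optimal play is mixed.
Let Row play Up with probability p. Expected payoff against E: 8p + 4(1−p) = 4p + 4; against W: 2p + 10(1−p) = −8p + 10.
Setting these equal: 4p + 4 = −8p + 10 ⇒ 12p = 6 ⇒ p = 1/2, and the value is (4)·(1/2) + 4 = 6.
For Column: with q = P(E), equating Up's and Down's payoffs gives 6q + 2 = −6q + 10 ⇒ q = 2/3.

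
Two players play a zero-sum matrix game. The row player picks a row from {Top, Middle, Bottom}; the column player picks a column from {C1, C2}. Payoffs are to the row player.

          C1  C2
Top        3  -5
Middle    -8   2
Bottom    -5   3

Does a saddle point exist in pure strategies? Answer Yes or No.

Row minima: Top → -5, Middle → -8, Bottom → -5; maximin = -5.
Column maxima: C1 → 3, C2 → 3; minimax = 3.
-5 ≠ 3, so no pure-strategy equilibrium exists.

No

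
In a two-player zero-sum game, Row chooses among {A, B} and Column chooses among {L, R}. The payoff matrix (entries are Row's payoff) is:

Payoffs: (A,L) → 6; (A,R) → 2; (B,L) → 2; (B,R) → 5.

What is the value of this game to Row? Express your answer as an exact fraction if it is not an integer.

26/7

Row minima: A → 2, B → 2; maximin = 2.
Column maxima: L → 6, R → 5; minimax = 5.
2 ≠ 5, so there is no saddle point; optimal play is mixed.
Let Row play A with probability p. Expected payoff against L: 6p + 2(1−p) = 4p + 2; against R: 2p + 5(1−p) = −3p + 5.
Setting these equal: 4p + 2 = −3p + 5 ⇒ 7p = 3 ⇒ p = 3/7, and the value is (4)·(3/7) + 2 = 26/7.
For Column: with q = P(L), equating A's and B's payoffs gives 4q + 2 = −3q + 5 ⇒ q = 3/7.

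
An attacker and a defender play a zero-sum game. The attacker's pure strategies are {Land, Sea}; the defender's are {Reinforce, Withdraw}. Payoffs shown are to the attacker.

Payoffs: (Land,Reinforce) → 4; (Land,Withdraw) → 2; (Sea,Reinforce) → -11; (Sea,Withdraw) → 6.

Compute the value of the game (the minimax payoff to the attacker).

46/19

Row minima: Land → 2, Sea → -11; maximin = 2.
Column maxima: Reinforce → 4, Withdraw → 6; minimax = 4.
2 ≠ 4, so there is no saddle point; optimal play is mixed.
Let the attacker play Land with probability p. Expected payoff against Reinforce: 4p + (-11)(1−p) = 15p − 11; against Withdraw: 2p + 6(1−p) = −4p + 6.
Setting these equal: 15p − 11 = −4p + 6 ⇒ 19p = 17 ⇒ p = 17/19, and the value is (15)·(17/19) − 11 = 46/19.
For the defender: with q = P(Reinforce), equating Land's and Sea's payoffs gives 2q + 2 = −17q + 6 ⇒ q = 4/19.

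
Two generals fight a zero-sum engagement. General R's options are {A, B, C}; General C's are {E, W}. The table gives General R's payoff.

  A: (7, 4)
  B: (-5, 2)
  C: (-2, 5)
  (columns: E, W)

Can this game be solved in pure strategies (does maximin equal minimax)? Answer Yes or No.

No

Row minima: A → 4, B → -5, C → -2; maximin = 4.
Column maxima: E → 7, W → 5; minimax = 5.
4 ≠ 5, so no pure-strategy equilibrium exists.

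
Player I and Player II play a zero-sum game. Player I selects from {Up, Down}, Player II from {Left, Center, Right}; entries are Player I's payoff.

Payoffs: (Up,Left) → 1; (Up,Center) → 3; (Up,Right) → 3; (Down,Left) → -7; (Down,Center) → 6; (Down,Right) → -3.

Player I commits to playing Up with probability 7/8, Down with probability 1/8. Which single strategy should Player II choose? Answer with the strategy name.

If Player II plays Left, Player I's expected payoff is (7/8)·1 + (1/8)·(-7) = 0.
If Player II plays Center, Player I's expected payoff is (7/8)·3 + (1/8)·6 = 27/8.
If Player II plays Right, Player I's expected payoff is (7/8)·3 + (1/8)·(-3) = 9/4.
Player II minimizes Player I's payoff; the smallest is 0, so the best response is Left.

Left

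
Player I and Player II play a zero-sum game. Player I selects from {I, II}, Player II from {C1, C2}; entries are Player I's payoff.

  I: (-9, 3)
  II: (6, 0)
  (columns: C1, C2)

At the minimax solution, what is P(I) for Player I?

1/3

Row minima: I → -9, II → 0; maximin = 0.
Column maxima: C1 → 6, C2 → 3; minimax = 3.
0 ≠ 3, so there is no saddle point; optimal play is mixed.
Let Player I play I with probability p. Expected payoff against C1: (-9)p + 6(1−p) = −15p + 6; against C2: 3p + 0(1−p) = 3p.
Setting these equal: −15p + 6 = 3p ⇒ −18p = -6 ⇒ p = 1/3, and the value is (-15)·(1/3) + 6 = 1.
For Player II: with q = P(C1), equating I's and II's payoffs gives −12q + 3 = 6q ⇒ q = 1/6.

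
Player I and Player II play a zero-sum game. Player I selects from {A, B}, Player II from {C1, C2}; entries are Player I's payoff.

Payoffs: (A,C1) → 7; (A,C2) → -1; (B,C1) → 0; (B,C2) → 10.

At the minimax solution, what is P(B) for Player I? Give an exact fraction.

Row minima: A → -1, B → 0; maximin = 0.
Column maxima: C1 → 7, C2 → 10; minimax = 7.
0 ≠ 7, so there is no saddle point; optimal play is mixed.
Let Player I play A with probability p. Expected payoff against C1: 7p + 0(1−p) = 7p; against C2: (-1)p + 10(1−p) = −11p + 10.
Setting these equal: 7p = −11p + 10 ⇒ 18p = 10 ⇒ p = 5/9, and the value is (7)·(5/9) = 35/9.
For Player II: with q = P(C1), equating A's and B's payoffs gives 8q − 1 = −10q + 10 ⇒ q = 11/18.

4/9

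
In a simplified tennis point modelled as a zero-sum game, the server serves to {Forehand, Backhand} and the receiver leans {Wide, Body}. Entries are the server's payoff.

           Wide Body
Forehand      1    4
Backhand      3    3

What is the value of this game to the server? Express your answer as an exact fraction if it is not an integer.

3

Row minima: Forehand → 1, Backhand → 3; maximin = 3.
Column maxima: Wide → 3, Body → 4; minimax = 3.
Since maximin = minimax = 3, there is a saddle point and the value is 3.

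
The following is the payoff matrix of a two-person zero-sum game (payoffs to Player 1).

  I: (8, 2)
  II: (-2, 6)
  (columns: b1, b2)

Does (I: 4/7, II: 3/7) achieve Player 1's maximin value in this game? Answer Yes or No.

Yes

Against b1 this mix gives (4/7)·8 + (3/7)·(-2) = 26/7.
Against b2 this mix gives (4/7)·2 + (3/7)·6 = 26/7.
All of Player 2's active replies (b1, b2) yield 26/7, and no column does worse for Player 1. The mix makes Player 2 indifferent and guarantees 26/7, so it is optimal.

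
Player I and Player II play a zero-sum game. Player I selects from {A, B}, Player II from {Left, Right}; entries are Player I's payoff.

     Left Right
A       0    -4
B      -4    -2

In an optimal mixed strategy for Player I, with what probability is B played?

2/3

Row minima: A → -4, B → -4; maximin = -4.
Column maxima: Left → 0, Right → -2; minimax = -2.
-4 ≠ -2, so there is no saddle point; optimal play is mixed.
Let Player I play A with probability p. Expected payoff against Left: 0p + (-4)(1−p) = 4p − 4; against Right: (-4)p + (-2)(1−p) = −2p − 2.
Setting these equal: 4p − 4 = −2p − 2 ⇒ 6p = 2 ⇒ p = 1/3, and the value is (4)·(1/3) − 4 = -8/3.
For Player II: with q = P(Left), equating A's and B's payoffs gives 4q − 4 = −2q − 2 ⇒ q = 1/3.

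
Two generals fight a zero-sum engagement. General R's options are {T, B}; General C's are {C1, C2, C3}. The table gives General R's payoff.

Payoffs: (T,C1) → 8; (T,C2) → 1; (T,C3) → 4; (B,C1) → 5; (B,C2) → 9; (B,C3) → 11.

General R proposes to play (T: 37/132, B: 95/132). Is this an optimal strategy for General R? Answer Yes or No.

Against C1 this mix gives (37/132)·8 + (95/132)·5 = 257/44.
Against C2 this mix gives (37/132)·1 + (95/132)·9 = 223/33.
Against C3 this mix gives (37/132)·4 + (95/132)·11 = 1193/132.
General C will play C1, holding General R to 257/44. Shifting weight toward the row that does better against C1 would raise this floor (the equalizing mix achieves 67/11 against both C1 and C2), so the proposed strategy is not optimal.

No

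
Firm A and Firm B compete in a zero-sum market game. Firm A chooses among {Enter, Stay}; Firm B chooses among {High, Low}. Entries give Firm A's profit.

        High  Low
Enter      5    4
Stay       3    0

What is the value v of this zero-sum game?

4

Row minima: Enter → 4, Stay → 0; maximin = 4.
Column maxima: High → 5, Low → 4; minimax = 4.
Since maximin = minimax = 4, there is a saddle point and the value is 4.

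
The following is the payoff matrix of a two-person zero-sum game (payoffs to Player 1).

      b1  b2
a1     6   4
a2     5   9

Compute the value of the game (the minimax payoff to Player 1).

17/3

Row minima: a1 → 4, a2 → 5; maximin = 5.
Column maxima: b1 → 6, b2 → 9; minimax = 6.
5 ≠ 6, so there is no saddle point; optimal play is mixed.
Let Player 1 play a1 with probability p. Expected payoff against b1: 6p + 5(1−p) = p + 5; against b2: 4p + 9(1−p) = −5p + 9.
Setting these equal: p + 5 = −5p + 9 ⇒ 6p = 4 ⇒ p = 2/3, and the value is (1)·(2/3) + 5 = 17/3.
For Player 2: with q = P(b1), equating a1's and a2's payoffs gives 2q + 4 = −4q + 9 ⇒ q = 5/6.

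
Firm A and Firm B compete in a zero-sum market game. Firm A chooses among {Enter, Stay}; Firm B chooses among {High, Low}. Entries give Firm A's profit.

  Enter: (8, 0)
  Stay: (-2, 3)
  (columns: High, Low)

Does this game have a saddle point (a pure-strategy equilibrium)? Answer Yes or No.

No

Row minima: Enter → 0, Stay → -2; maximin = 0.
Column maxima: High → 8, Low → 3; minimax = 3.
0 ≠ 3, so no pure-strategy equilibrium exists.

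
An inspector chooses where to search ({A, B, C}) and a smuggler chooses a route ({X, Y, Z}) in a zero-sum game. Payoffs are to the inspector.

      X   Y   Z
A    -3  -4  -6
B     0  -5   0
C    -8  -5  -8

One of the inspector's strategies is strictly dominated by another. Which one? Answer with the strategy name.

C

A gives a strictly higher payoff than C against every column: -3 > -8, -4 > -5, -6 > -8.
So C is strictly dominated and the inspector never plays it.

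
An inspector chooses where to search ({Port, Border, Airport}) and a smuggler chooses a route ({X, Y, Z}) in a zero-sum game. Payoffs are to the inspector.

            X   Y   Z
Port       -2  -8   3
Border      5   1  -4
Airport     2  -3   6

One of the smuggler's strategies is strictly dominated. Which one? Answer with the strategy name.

X

Y holds the inspector's payoff strictly below X in every row: -8 < -2, 1 < 5, -3 < 2.
So X is strictly dominated for the smuggler.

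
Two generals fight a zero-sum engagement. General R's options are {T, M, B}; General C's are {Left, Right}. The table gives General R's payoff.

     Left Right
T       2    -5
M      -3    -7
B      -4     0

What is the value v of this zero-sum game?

-20/11

Row minima: T → -5, M → -7, B → -4; maximin = -4.
Column maxima: Left → 2, Right → 0; minimax = 0.
-4 ≠ 0, so there is no saddle point; optimal play is mixed.
M is strictly dominated by T, so General R never plays it.
On the remaining 2×2 (T, B vs Left, Right):
Let General R play T with probability p. Expected payoff against Left: 2p + (-4)(1−p) = 6p − 4; against Right: (-5)p + 0(1−p) = −5p.
Setting these equal: 6p − 4 = −5p ⇒ 11p = 4 ⇒ p = 4/11, and the value is (6)·(4/11) − 4 = -20/11.
For General C: with q = P(Left), equating T's and B's payoffs gives 7q − 5 = −4q ⇒ q = 5/11.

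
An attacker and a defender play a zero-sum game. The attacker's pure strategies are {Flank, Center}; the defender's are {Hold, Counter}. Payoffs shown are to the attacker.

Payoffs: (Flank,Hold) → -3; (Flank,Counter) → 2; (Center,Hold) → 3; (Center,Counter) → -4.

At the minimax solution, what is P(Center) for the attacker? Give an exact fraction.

5/12

Row minima: Flank → -3, Center → -4; maximin = -3.
Column maxima: Hold → 3, Counter → 2; minimax = 2.
-3 ≠ 2, so there is no saddle point; optimal play is mixed.
Let the attacker play Flank with probability p. Expected payoff against Hold: (-3)p + 3(1−p) = −6p + 3; against Counter: 2p + (-4)(1−p) = 6p − 4.
Setting these equal: −6p + 3 = 6p − 4 ⇒ −12p = -7 ⇒ p = 7/12, and the value is (-6)·(7/12) + 3 = -1/2.
For the defender: with q = P(Hold), equating Flank's and Center's payoffs gives −5q + 2 = 7q − 4 ⇒ q = 1/2.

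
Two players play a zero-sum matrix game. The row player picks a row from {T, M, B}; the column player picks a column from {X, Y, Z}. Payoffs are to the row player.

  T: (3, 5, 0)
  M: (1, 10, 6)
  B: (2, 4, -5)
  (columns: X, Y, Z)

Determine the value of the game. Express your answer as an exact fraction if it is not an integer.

9/4

Row minima: T → 0, M → 1, B → -5; maximin = 1.
Column maxima: X → 3, Y → 10, Z → 6; minimax = 3.
1 ≠ 3, so there is no saddle point; optimal play is mixed.
B is strictly dominated by T, so the row player never plays it.
Y is strictly dominated by X (it gives the row player strictly more in every row), so the column player never plays it.
On the remaining 2×2 (T, M vs X, Z):
Let the row player play T with probability p. Expected payoff against X: 3p + 1(1−p) = 2p + 1; against Z: 0p + 6(1−p) = −6p + 6.
Setting these equal: 2p + 1 = −6p + 6 ⇒ 8p = 5 ⇒ p = 5/8, and the value is (2)·(5/8) + 1 = 9/4.
For the column player: with q = P(X), equating T's and M's payoffs gives 3q = −5q + 6 ⇒ q = 3/4.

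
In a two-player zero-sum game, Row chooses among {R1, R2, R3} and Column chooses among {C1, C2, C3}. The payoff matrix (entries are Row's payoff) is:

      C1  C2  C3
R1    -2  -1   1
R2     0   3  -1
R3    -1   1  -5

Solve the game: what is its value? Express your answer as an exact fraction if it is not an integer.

Row minima: R1 → -2, R2 → -1, R3 → -5; maximin = -1.
Column maxima: C1 → 0, C2 → 3, C3 → 1; minimax = 0.
-1 ≠ 0, so there is no saddle point; optimal play is mixed.
R3 is strictly dominated by R2, so Row never plays it.
C2 is strictly dominated by C1 (it gives Row strictly more in every row), so Column never plays it.
On the remaining 2×2 (R1, R2 vs C1, C3):
Let Row play R1 with probability p. Expected payoff against C1: (-2)p + 0(1−p) = −2p; against C3: 1p + (-1)(1−p) = 2p − 1.
Setting these equal: −2p = 2p − 1 ⇒ −4p = -1 ⇒ p = 1/4, and the value is (-2)·(1/4) = -1/2.
For Column: with q = P(C1), equating R1's and R2's payoffs gives −3q + 1 = q − 1 ⇒ q = 1/2.

-1/2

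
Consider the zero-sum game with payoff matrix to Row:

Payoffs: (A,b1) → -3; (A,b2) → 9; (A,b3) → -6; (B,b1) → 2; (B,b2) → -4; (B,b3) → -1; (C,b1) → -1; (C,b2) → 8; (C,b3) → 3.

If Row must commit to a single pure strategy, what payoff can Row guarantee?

Row minima: A → -6, B → -4, C → -1.
The best of these is -1.

-1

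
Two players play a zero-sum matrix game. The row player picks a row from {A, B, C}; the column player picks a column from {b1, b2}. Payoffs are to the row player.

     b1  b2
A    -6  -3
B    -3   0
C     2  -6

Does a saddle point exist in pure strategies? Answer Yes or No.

No

Row minima: A → -6, B → -3, C → -6; maximin = -3.
Column maxima: b1 → 2, b2 → 0; minimax = 0.
-3 ≠ 0, so no pure-strategy equilibrium exists.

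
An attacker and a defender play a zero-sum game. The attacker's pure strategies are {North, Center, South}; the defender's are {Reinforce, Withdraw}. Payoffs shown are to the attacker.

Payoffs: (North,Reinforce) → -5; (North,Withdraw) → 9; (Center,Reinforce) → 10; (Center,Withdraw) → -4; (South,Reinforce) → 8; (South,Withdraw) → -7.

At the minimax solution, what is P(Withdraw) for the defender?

15/28

Row minima: North → -5, Center → -4, South → -7; maximin = -4.
Column maxima: Reinforce → 10, Withdraw → 9; minimax = 9.
-4 ≠ 9, so there is no saddle point; optimal play is mixed.
South is strictly dominated by Center, so the attacker never plays it.
On the remaining 2×2 (North, Center vs Reinforce, Withdraw):
Let the attacker play North with probability p. Expected payoff against Reinforce: (-5)p + 10(1−p) = −15p + 10; against Withdraw: 9p + (-4)(1−p) = 13p − 4.
Setting these equal: −15p + 10 = 13p − 4 ⇒ −28p = -14 ⇒ p = 1/2, and the value is (-15)·(1/2) + 10 = 5/2.
For the defender: with q = P(Reinforce), equating North's and Center's payoffs gives −14q + 9 = 14q − 4 ⇒ q = 13/28.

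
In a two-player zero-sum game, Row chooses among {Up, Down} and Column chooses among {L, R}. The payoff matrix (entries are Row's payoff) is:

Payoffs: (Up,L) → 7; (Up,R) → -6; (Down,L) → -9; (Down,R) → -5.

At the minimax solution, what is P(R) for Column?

Row minima: Up → -6, Down → -9; maximin = -6.
Column maxima: L → 7, R → -5; minimax = -5.
-6 ≠ -5, so there is no saddle point; optimal play is mixed.
Let Row play Up with probability p. Expected payoff against L: 7p + (-9)(1−p) = 16p − 9; against R: (-6)p + (-5)(1−p) = −p − 5.
Setting these equal: 16p − 9 = −p − 5 ⇒ 17p = 4 ⇒ p = 4/17, and the value is (16)·(4/17) − 9 = -89/17.
For Column: with q = P(L), equating Up's and Down's payoffs gives 13q − 6 = −4q − 5 ⇒ q = 1/17.

16/17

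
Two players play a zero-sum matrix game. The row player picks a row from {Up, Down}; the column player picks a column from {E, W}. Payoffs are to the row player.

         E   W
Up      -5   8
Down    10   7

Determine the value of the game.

Row minima: Up → -5, Down → 7; maximin = 7.
Column maxima: E → 10, W → 8; minimax = 8.
7 ≠ 8, so there is no saddle point; optimal play is mixed.
Let the row player play Up with probability p. Expected payoff against E: (-5)p + 10(1−p) = −15p + 10; against W: 8p + 7(1−p) = p + 7.
Setting these equal: −15p + 10 = p + 7 ⇒ −16p = -3 ⇒ p = 3/16, and the value is (-15)·(3/16) + 10 = 115/16.
For the column player: with q = P(E), equating Up's and Down's payoffs gives −13q + 8 = 3q + 7 ⇒ q = 1/16.

115/16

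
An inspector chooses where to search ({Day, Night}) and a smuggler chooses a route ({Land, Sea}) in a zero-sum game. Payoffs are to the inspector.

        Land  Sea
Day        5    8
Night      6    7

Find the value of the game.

Row minima: Day → 5, Night → 6; maximin = 6.
Column maxima: Land → 6, Sea → 8; minimax = 6.
Since maximin = minimax = 6, there is a saddle point and the value is 6.

6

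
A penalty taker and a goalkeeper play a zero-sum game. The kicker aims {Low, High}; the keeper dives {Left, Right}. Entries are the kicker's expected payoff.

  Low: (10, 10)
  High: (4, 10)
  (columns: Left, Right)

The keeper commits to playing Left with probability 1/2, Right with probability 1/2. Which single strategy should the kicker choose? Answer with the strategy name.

Expected payoff of Low: (1/2)·10 + (1/2)·10 = 10.
Expected payoff of High: (1/2)·4 + (1/2)·10 = 7.
The largest is 10, so the kicker's best response is Low.

Low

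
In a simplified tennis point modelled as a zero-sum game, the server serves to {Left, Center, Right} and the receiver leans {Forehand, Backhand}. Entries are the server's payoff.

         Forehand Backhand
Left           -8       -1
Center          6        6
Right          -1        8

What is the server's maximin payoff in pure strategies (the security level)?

6

Row minima: Left → -8, Center → 6, Right → -1.
The best of these is 6.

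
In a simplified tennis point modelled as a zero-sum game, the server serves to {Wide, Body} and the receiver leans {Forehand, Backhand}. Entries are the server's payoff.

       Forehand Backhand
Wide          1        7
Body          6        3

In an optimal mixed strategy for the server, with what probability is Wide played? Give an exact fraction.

Row minima: Wide → 1, Body → 3; maximin = 3.
Column maxima: Forehand → 6, Backhand → 7; minimax = 6.
3 ≠ 6, so there is no saddle point; optimal play is mixed.
Let the server play Wide with probability p. Expected payoff against Forehand: 1p + 6(1−p) = −5p + 6; against Backhand: 7p + 3(1−p) = 4p + 3.
Setting these equal: −5p + 6 = 4p + 3 ⇒ −9p = -3 ⇒ p = 1/3, and the value is (-5)·(1/3) + 6 = 13/3.
For the receiver: with q = P(Forehand), equating Wide's and Body's payoffs gives −6q + 7 = 3q + 3 ⇒ q = 4/9.

1/3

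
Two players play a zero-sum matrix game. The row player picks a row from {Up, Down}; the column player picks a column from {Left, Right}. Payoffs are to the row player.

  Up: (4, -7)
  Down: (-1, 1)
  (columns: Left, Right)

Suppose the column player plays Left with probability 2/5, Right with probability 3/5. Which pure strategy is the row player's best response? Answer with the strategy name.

Expected payoff of Up: (2/5)·4 + (3/5)·(-7) = -13/5.
Expected payoff of Down: (2/5)·(-1) + (3/5)·1 = 1/5.
The largest is 1/5, so the row player's best response is Down.

Down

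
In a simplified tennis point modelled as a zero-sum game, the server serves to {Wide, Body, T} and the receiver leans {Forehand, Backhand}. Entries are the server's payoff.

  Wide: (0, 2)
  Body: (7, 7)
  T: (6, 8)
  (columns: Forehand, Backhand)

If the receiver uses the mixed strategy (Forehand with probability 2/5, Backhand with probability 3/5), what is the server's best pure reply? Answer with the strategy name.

Expected payoff of Wide: (2/5)·0 + (3/5)·2 = 6/5.
Expected payoff of Body: (2/5)·7 + (3/5)·7 = 7.
Expected payoff of T: (2/5)·6 + (3/5)·8 = 36/5.
The largest is 36/5, so the server's best response is T.

T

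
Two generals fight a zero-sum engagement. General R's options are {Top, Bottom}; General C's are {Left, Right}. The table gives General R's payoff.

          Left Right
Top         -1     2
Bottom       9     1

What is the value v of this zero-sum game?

19/11

Row minima: Top → -1, Bottom → 1; maximin = 1.
Column maxima: Left → 9, Right → 2; minimax = 2.
1 ≠ 2, so there is no saddle point; optimal play is mixed.
Let General R play Top with probability p. Expected payoff against Left: (-1)p + 9(1−p) = −10p + 9; against Right: 2p + 1(1−p) = p + 1.
Setting these equal: −10p + 9 = p + 1 ⇒ −11p = -8 ⇒ p = 8/11, and the value is (-10)·(8/11) + 9 = 19/11.
For General C: with q = P(Left), equating Top's and Bottom's payoffs gives −3q + 2 = 8q + 1 ⇒ q = 1/11.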